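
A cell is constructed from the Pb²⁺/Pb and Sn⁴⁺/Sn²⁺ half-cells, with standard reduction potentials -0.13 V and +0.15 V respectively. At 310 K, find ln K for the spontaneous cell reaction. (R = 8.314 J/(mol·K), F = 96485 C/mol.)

ln K = 21.0

E°_cell = +0.15 − (-0.13) = 0.28 V, with n = 2 electrons transferred.
At equilibrium E = 0, so the Nernst equation gives ln K = nFE°/RT = (2)(96485)(0.28)/((8.314)(310)) = 20.96.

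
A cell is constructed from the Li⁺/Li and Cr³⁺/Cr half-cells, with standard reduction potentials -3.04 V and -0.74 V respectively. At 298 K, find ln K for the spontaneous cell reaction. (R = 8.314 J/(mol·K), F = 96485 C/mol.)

E°_cell = -0.74 − (-3.04) = 2.30 V, with n = 3 electrons transferred.
At equilibrium E = 0, so the Nernst equation gives ln K = nFE°/RT = (3)(96485)(2.30)/((8.314)(298)) = 268.71.

ln K = 268.7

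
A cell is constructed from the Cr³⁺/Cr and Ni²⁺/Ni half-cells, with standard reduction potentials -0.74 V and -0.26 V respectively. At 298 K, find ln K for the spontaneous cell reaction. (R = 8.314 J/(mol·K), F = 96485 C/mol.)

ln K = 112.2

E°_cell = -0.26 − (-0.74) = 0.48 V, with n = 6 electrons transferred.
At equilibrium E = 0, so the Nernst equation gives ln K = nFE°/RT = (6)(96485)(0.48)/((8.314)(298)) = 112.16.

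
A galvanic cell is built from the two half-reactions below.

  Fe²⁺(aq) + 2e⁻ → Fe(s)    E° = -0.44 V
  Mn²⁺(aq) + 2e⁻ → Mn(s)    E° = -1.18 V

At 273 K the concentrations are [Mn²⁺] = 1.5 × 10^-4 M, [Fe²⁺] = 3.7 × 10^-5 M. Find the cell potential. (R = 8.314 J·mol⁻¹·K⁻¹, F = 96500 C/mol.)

0.724 V

The Fe²⁺/Fe couple has the higher reduction potential and acts as the cathode, so E°_cell = -0.44 − (-1.18) = 0.74 V.
Balancing electrons gives n = 2; the reaction quotient is Q = [Mn²⁺]/[Fe²⁺] = 4.05.
E = E° − (RT/nF) ln Q = 0.74 − (8.314×273)/(2×96500) × (1.400) = 0.740 − 0.016 = 0.724 V.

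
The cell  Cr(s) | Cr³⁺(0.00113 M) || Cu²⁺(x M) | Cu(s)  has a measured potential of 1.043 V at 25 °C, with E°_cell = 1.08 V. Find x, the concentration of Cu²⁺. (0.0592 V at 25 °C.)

From the Nernst equation, log Q = n(E° − E)/0.0592 = 6(1.08 − 1.043)/0.0592 = 3.750, so Q = 5620.
With Q = [Cr³⁺]^2/[Cu²⁺]^3 and the known concentrations, [Cu²⁺]^3 in the denominator gives [Cu²⁺] = 6.1 × 10^-4 M.

6.1 × 10^-4 M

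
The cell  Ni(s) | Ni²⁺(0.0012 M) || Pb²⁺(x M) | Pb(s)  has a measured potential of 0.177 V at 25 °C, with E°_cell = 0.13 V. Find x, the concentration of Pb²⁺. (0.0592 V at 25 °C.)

From the Nernst equation, log Q = n(E° − E)/0.0592 = 2(0.13 − 0.177)/0.0592 = -1.588, so Q = 0.0258.
With Q = [Ni²⁺]/[Pb²⁺] and the known concentrations, [Pb²⁺] in the denominator gives [Pb²⁺] = 0.046 M.

0.046 M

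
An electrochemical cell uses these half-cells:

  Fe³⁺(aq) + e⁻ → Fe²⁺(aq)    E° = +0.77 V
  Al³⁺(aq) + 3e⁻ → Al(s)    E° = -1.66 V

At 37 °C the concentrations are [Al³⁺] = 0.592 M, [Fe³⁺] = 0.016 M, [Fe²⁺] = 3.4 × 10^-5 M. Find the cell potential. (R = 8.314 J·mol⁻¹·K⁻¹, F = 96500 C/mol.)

The Fe³⁺/Fe²⁺ couple has the higher reduction potential and acts as the cathode, so E°_cell = +0.77 − (-1.66) = 2.43 V.
Balancing electrons gives n = 3; the reaction quotient is Q = [Al³⁺]·[Fe²⁺]^3/[Fe³⁺]^3 = 5.68 × 10^-9.
E = E° − (RT/nF) ln Q = 2.43 − (8.314×310)/(3×96500) × (-18.986) = 2.430 + 0.169 = 2.599 V.

2.60 V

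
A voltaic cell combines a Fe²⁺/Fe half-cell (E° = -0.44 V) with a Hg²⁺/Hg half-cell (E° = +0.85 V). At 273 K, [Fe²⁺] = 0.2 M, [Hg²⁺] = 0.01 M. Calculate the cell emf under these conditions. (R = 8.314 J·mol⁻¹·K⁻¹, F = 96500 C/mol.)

1.25 V

The Hg²⁺/Hg couple has the higher reduction potential and acts as the cathode, so E°_cell = +0.85 − (-0.44) = 1.29 V.
Balancing electrons gives n = 2; the reaction quotient is Q = [Fe²⁺]/[Hg²⁺] = 20.0.
E = E° − (RT/nF) ln Q = 1.29 − (8.314×273)/(2×96500) × (2.996) = 1.290 − 0.035 = 1.255 V.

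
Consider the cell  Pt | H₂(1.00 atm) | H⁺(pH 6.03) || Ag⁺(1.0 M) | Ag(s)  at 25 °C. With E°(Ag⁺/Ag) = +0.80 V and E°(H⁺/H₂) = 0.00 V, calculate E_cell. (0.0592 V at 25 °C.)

1.16 V

The Ag⁺/Ag couple is the cathode, so E°_cell = 0.80 V; n = 2.
[H⁺] = 10^(−6.03) = 9.3 × 10^-7 M, and Q = [H⁺]^2 / ([Ag⁺]^2·P(H₂)) = 8.71 × 10^-13.
E = E° − (0.0592/2) log Q = 0.80 − (0.0592/2)(-12.060) = 1.157 V.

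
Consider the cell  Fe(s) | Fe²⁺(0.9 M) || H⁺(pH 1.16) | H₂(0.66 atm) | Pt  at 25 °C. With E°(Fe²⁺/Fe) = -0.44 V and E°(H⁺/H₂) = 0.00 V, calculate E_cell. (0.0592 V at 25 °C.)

The hydrogen couple is the cathode, so E°_cell = 0.44 V; n = 2.
[H⁺] = 10^(−1.16) = 0.069 M, and Q = [Fe²⁺]·P(H₂) / [H⁺]^2 = 124.
E = E° − (0.0592/2) log Q = 0.44 − (0.0592/2)(2.094) = 0.378 V.

0.38 V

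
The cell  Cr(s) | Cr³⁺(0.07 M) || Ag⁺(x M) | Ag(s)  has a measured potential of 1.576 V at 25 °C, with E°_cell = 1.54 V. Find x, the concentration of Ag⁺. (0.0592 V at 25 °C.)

1.7 M

From the Nernst equation, log Q = n(E° − E)/0.0592 = 3(1.54 − 1.576)/0.0592 = -1.824, so Q = 0.0150.
With Q = [Cr³⁺]/[Ag⁺]^3 and the known concentrations, [Ag⁺]^3 in the denominator gives [Ag⁺] = 1.7 M.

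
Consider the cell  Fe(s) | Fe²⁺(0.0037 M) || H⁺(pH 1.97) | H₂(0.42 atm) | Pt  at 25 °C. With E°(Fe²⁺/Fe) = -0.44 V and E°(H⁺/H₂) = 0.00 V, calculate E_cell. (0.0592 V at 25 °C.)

0.41 V

The hydrogen couple is the cathode, so E°_cell = 0.44 V; n = 2.
[H⁺] = 10^(−1.97) = 0.011 M, and Q = [Fe²⁺]·P(H₂) / [H⁺]^2 = 13.5.
E = E° − (0.0592/2) log Q = 0.44 − (0.0592/2)(1.131) = 0.407 V.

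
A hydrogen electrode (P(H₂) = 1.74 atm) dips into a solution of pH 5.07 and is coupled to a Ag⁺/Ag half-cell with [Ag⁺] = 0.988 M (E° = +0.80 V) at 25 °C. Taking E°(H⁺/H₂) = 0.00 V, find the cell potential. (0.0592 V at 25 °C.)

1.11 V

The Ag⁺/Ag couple is the cathode, so E°_cell = 0.80 V; n = 2.
[H⁺] = 10^(−5.07) = 8.5 × 10^-6 M, and Q = [H⁺]^2 / ([Ag⁺]^2·P(H₂)) = 4.27 × 10^-11.
E = E° − (0.0592/2) log Q = 0.80 − (0.0592/2)(-10.370) = 1.107 V.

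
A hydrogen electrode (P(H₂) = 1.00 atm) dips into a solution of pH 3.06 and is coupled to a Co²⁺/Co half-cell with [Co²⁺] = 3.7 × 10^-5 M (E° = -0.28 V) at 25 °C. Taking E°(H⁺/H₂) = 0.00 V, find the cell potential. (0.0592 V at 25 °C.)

The hydrogen couple is the cathode, so E°_cell = 0.28 V; n = 2.
[H⁺] = 10^(−3.06) = 8.7 × 10^-4 M, and Q = [Co²⁺]·P(H₂) / [H⁺]^2 = 48.8.
E = E° − (0.0592/2) log Q = 0.28 − (0.0592/2)(1.688) = 0.230 V.

0.23 V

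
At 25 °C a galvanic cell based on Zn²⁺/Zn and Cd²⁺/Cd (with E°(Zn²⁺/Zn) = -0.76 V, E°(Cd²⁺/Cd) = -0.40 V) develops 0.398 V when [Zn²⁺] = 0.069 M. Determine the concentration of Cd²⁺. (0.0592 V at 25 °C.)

1.3 M

From the Nernst equation, log Q = n(E° − E)/0.0592 = 2(0.36 − 0.398)/0.0592 = -1.284, so Q = 0.0520.
With Q = [Zn²⁺]/[Cd²⁺] and the known concentrations, [Cd²⁺] in the denominator gives [Cd²⁺] = 1.3 M.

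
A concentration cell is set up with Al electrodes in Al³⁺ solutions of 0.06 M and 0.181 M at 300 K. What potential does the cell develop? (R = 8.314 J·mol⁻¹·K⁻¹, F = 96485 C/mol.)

Both half-cells are Al³⁺/Al, so E°_cell = 0. The concentrated side is the cathode; the cell reaction moves Al³⁺ from high to low concentration with n = 3.
Q = [Al³⁺]_dilute/[Al³⁺]_conc = 0.06/0.181 = 0.331.
E = 0 − (RT/nF) ln Q = −((8.314×300)/(3×96485))(-1.104) = 0.0095 V.

0.010 V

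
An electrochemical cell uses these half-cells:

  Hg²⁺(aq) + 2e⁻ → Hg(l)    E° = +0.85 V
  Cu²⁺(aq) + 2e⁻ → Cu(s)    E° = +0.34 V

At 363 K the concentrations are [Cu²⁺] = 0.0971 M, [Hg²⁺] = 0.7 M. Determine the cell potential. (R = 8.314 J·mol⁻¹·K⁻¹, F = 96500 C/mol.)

0.541 V

The Hg²⁺/Hg couple has the higher reduction potential and acts as the cathode, so E°_cell = +0.85 − (+0.34) = 0.51 V.
Balancing electrons gives n = 2; the reaction quotient is Q = [Cu²⁺]/[Hg²⁺] = 0.139.
E = E° − (RT/nF) ln Q = 0.51 − (8.314×363)/(2×96500) × (-1.975) = 0.510 + 0.031 = 0.541 V.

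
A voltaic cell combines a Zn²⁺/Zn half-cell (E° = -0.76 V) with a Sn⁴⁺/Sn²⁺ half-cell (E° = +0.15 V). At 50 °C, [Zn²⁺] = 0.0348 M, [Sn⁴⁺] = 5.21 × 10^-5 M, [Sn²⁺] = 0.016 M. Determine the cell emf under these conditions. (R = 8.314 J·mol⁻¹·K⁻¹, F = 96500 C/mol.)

The Sn⁴⁺/Sn²⁺ couple has the higher reduction potential and acts as the cathode, so E°_cell = +0.15 − (-0.76) = 0.91 V.
Balancing electrons gives n = 2; the reaction quotient is Q = [Zn²⁺]·[Sn²⁺]/[Sn⁴⁺] = 10.7.
E = E° − (RT/nF) ln Q = 0.91 − (8.314×323)/(2×96500) × (2.369) = 0.910 − 0.033 = 0.877 V.

0.877 V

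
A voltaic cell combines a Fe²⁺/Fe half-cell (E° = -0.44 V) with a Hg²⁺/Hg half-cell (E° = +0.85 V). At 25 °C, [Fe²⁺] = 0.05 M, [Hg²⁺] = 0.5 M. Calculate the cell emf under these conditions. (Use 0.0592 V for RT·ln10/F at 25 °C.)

The Hg²⁺/Hg couple has the higher reduction potential and acts as the cathode, so E°_cell = +0.85 − (-0.44) = 1.29 V.
Balancing electrons gives n = 2; the reaction quotient is Q = [Fe²⁺]/[Hg²⁺] = 0.100.
At 25 °C, E = E° − (0.0592/n) log Q = 1.29 − (0.0592/2)(-1.000) = 1.290 + 0.030 = 1.320 V.

1.32 V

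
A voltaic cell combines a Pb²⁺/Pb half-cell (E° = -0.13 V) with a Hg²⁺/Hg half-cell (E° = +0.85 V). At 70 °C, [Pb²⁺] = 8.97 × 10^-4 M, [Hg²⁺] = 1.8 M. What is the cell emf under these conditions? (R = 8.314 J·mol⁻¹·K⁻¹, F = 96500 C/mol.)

The Hg²⁺/Hg couple has the higher reduction potential and acts as the cathode, so E°_cell = +0.85 − (-0.13) = 0.98 V.
Balancing electrons gives n = 2; the reaction quotient is Q = [Pb²⁺]/[Hg²⁺] = 4.98 × 10^-4.
E = E° − (RT/nF) ln Q = 0.98 − (8.314×343)/(2×96500) × (-7.604) = 0.980 + 0.112 = 1.092 V.

1.09 V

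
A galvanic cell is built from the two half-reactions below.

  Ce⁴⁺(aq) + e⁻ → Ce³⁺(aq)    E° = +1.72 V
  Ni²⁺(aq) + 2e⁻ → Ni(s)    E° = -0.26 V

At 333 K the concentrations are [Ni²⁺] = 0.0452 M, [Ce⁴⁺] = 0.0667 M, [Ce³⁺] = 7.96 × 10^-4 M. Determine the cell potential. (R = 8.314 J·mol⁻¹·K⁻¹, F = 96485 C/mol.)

The Ce⁴⁺/Ce³⁺ couple has the higher reduction potential and acts as the cathode, so E°_cell = +1.72 − (-0.26) = 1.98 V.
Balancing electrons gives n = 2; the reaction quotient is Q = [Ni²⁺]·[Ce³⁺]^2/[Ce⁴⁺]^2 = 6.44 × 10^-6.
E = E° − (RT/nF) ln Q = 1.98 − (8.314×333)/(2×96485) × (-11.953) = 1.980 + 0.171 = 2.151 V.

2.15 V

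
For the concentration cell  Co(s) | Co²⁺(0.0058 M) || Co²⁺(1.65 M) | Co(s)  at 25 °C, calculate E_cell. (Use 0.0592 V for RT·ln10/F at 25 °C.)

0.073 V

Both half-cells are Co²⁺/Co, so E°_cell = 0. The concentrated side is the cathode; the cell reaction moves Co²⁺ from high to low concentration with n = 2.
Q = [Co²⁺]_dilute/[Co²⁺]_conc = 0.0058/1.65 = 0.00352.
E = 0 − (0.0592/2) log Q = −(0.0592/2)(-2.454) = 0.0726 V.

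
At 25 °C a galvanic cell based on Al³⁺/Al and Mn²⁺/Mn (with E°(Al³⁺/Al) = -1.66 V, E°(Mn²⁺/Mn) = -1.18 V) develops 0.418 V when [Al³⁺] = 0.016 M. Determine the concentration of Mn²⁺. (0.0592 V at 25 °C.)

5.1 × 10^-4 M

From the Nernst equation, log Q = n(E° − E)/0.0592 = 6(0.48 − 0.418)/0.0592 = 6.284, so Q = 1.92 × 10^6.
With Q = [Al³⁺]^2/[Mn²⁺]^3 and the known concentrations, [Mn²⁺]^3 in the denominator gives [Mn²⁺] = 5.1 × 10^-4 M.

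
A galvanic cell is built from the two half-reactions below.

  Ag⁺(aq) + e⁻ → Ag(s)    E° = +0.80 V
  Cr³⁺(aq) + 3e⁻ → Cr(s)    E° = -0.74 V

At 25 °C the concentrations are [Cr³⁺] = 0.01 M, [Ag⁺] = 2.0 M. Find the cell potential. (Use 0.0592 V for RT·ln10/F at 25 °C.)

The Ag⁺/Ag couple has the higher reduction potential and acts as the cathode, so E°_cell = +0.80 − (-0.74) = 1.54 V.
Balancing electrons gives n = 3; the reaction quotient is Q = [Cr³⁺]/[Ag⁺]^3 = 0.00125.
At 25 °C, E = E° − (0.0592/n) log Q = 1.54 − (0.0592/3)(-2.903) = 1.540 + 0.057 = 1.597 V.

1.60 V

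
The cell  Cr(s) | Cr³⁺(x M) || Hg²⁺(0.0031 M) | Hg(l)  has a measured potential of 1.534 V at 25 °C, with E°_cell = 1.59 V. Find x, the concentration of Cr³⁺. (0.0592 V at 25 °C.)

From the Nernst equation, log Q = n(E° − E)/0.0592 = 6(1.59 − 1.534)/0.0592 = 5.676, so Q = 4.74 × 10^5.
With Q = [Cr³⁺]^2/[Hg²⁺]^3 and the known concentrations, [Cr³⁺]^2 in the numerator gives [Cr³⁺] = 0.12 M.

0.12 M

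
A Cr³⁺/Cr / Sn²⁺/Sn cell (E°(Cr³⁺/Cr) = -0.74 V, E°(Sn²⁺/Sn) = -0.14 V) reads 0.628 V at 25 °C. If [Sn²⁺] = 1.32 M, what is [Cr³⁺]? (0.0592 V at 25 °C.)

From the Nernst equation, log Q = n(E° − E)/0.0592 = 6(0.60 − 0.628)/0.0592 = -2.838, so Q = 0.00145.
With Q = [Cr³⁺]^2/[Sn²⁺]^3 and the known concentrations, [Cr³⁺]^2 in the numerator gives [Cr³⁺] = 0.058 M.

0.058 M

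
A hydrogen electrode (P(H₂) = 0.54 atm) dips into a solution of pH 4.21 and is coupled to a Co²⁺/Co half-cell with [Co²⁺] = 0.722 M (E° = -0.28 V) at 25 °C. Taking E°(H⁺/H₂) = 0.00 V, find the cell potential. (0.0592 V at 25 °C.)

The hydrogen couple is the cathode, so E°_cell = 0.28 V; n = 2.
[H⁺] = 10^(−4.21) = 6.2 × 10^-5 M, and Q = [Co²⁺]·P(H₂) / [H⁺]^2 = 1.03 × 10^8.
E = E° − (0.0592/2) log Q = 0.28 − (0.0592/2)(8.011) = 0.043 V.

0.043 V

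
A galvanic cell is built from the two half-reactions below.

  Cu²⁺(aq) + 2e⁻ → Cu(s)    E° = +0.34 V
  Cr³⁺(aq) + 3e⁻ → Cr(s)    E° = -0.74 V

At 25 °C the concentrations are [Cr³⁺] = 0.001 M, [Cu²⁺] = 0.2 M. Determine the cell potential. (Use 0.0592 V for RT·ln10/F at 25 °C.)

1.12 V

The Cu²⁺/Cu couple has the higher reduction potential and acts as the cathode, so E°_cell = +0.34 − (-0.74) = 1.08 V.
Balancing electrons gives n = 6; the reaction quotient is Q = [Cr³⁺]^2/[Cu²⁺]^3 = 1.25 × 10^-4.
At 25 °C, E = E° − (0.0592/n) log Q = 1.08 − (0.0592/6)(-3.903) = 1.080 + 0.039 = 1.119 V.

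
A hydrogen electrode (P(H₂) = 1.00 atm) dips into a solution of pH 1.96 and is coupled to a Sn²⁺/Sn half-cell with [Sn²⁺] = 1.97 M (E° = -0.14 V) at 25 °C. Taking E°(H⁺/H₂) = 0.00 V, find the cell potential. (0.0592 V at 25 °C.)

The hydrogen couple is the cathode, so E°_cell = 0.14 V; n = 2.
[H⁺] = 10^(−1.96) = 0.011 M, and Q = [Sn²⁺]·P(H₂) / [H⁺]^2 = 1.64 × 10^4.
E = E° − (0.0592/2) log Q = 0.14 − (0.0592/2)(4.214) = 0.015 V.

0.015 V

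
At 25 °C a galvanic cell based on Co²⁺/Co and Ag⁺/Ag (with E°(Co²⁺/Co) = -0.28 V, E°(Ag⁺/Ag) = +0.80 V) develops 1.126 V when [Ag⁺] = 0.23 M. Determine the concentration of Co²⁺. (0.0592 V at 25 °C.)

From the Nernst equation, log Q = n(E° − E)/0.0592 = 2(1.08 − 1.126)/0.0592 = -1.554, so Q = 0.0279.
With Q = [Co²⁺]/[Ag⁺]^2 and the known concentrations, [Co²⁺] in the numerator gives [Co²⁺] = 0.0015 M.

0.0015 M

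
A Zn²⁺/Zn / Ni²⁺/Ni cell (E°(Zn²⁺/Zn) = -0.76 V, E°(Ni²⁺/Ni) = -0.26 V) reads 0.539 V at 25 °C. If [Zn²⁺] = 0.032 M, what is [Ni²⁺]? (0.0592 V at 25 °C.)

0.66 M

From the Nernst equation, log Q = n(E° − E)/0.0592 = 2(0.50 − 0.539)/0.0592 = -1.318, so Q = 0.0481.
With Q = [Zn²⁺]/[Ni²⁺] and the known concentrations, [Ni²⁺] in the denominator gives [Ni²⁺] = 0.66 M.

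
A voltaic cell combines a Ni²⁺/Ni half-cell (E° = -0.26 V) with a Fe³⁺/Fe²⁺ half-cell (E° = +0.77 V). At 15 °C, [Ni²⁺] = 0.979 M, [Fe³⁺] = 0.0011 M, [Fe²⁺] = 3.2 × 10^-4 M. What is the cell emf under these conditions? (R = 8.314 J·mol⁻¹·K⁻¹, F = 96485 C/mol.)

1.06 V

The Fe³⁺/Fe²⁺ couple has the higher reduction potential and acts as the cathode, so E°_cell = +0.77 − (-0.26) = 1.03 V.
Balancing electrons gives n = 2; the reaction quotient is Q = [Ni²⁺]·[Fe²⁺]^2/[Fe³⁺]^2 = 0.0829.
E = E° − (RT/nF) ln Q = 1.03 − (8.314×288)/(2×96485) × (-2.491) = 1.030 + 0.031 = 1.061 V.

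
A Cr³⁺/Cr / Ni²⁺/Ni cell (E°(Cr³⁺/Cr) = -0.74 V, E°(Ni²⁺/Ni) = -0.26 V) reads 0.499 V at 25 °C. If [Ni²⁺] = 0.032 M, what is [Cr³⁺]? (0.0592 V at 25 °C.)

From the Nernst equation, log Q = n(E° − E)/0.0592 = 6(0.48 − 0.499)/0.0592 = -1.926, so Q = 0.0119.
With Q = [Cr³⁺]^2/[Ni²⁺]^3 and the known concentrations, [Cr³⁺]^2 in the numerator gives [Cr³⁺] = 6.2 × 10^-4 M.

6.2 × 10^-4 M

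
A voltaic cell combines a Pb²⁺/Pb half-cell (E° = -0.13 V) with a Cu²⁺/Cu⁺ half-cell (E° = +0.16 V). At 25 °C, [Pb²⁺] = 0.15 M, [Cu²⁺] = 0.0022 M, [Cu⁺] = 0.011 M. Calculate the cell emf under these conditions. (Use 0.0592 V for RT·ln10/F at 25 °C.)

0.273 V

The Cu²⁺/Cu⁺ couple has the higher reduction potential and acts as the cathode, so E°_cell = +0.16 − (-0.13) = 0.29 V.
Balancing electrons gives n = 2; the reaction quotient is Q = [Pb²⁺]·[Cu⁺]^2/[Cu²⁺]^2 = 3.75.
At 25 °C, E = E° − (0.0592/n) log Q = 0.29 − (0.0592/2)(0.574) = 0.290 − 0.017 = 0.273 V.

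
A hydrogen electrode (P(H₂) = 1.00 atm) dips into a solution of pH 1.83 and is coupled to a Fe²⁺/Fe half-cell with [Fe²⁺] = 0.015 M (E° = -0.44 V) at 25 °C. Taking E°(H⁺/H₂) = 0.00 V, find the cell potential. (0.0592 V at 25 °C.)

0.39 V

The hydrogen couple is the cathode, so E°_cell = 0.44 V; n = 2.
[H⁺] = 10^(−1.83) = 0.015 M, and Q = [Fe²⁺]·P(H₂) / [H⁺]^2 = 68.6.
E = E° − (0.0592/2) log Q = 0.44 − (0.0592/2)(1.836) = 0.386 V.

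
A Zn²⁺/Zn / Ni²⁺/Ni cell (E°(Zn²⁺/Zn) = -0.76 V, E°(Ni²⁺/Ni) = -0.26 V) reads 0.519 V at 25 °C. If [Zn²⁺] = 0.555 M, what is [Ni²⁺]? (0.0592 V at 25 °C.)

2.4 M

From the Nernst equation, log Q = n(E° − E)/0.0592 = 2(0.50 − 0.519)/0.0592 = -0.642, so Q = 0.228.
With Q = [Zn²⁺]/[Ni²⁺] and the known concentrations, [Ni²⁺] in the denominator gives [Ni²⁺] = 2.4 M.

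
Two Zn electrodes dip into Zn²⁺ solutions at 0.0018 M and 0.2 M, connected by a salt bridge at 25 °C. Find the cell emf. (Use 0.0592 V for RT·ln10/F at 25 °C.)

Both half-cells are Zn²⁺/Zn, so E°_cell = 0. The concentrated side is the cathode; the cell reaction moves Zn²⁺ from high to low concentration with n = 2.
Q = [Zn²⁺]_dilute/[Zn²⁺]_conc = 0.0018/0.2 = 0.00900.
E = 0 − (0.0592/2) log Q = −(0.0592/2)(-2.046) = 0.0606 V.

0.061 V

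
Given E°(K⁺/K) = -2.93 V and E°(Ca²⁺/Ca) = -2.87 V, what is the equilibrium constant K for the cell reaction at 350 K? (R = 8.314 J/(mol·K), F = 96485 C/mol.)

53

E°_cell = -2.87 − (-2.93) = 0.06 V, with n = 2 electrons transferred.
At equilibrium E = 0, so the Nernst equation gives ln K = nFE°/RT = (2)(96485)(0.06)/((8.314)(350)) = 3.98.
K = e^3.98 = 53.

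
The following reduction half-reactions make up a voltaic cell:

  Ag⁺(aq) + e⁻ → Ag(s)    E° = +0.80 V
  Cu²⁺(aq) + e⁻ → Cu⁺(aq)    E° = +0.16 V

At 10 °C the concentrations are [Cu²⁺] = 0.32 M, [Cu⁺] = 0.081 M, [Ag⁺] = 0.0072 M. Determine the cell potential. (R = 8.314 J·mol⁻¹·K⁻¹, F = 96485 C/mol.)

The Ag⁺/Ag couple has the higher reduction potential and acts as the cathode, so E°_cell = +0.80 − (+0.16) = 0.64 V.
Balancing electrons gives n = 1; the reaction quotient is Q = [Cu²⁺]/([Cu⁺]·[Ag⁺]) = 549.
E = E° − (RT/nF) ln Q = 0.64 − (8.314×283)/(1×96485) × (6.308) = 0.640 − 0.154 = 0.486 V.

0.486 V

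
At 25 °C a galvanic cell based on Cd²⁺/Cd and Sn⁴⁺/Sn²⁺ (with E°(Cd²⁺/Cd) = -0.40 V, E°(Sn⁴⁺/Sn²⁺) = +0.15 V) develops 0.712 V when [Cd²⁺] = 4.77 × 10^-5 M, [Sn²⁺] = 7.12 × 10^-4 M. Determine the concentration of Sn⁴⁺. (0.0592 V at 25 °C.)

0.01 M

From the Nernst equation, log Q = n(E° − E)/0.0592 = 2(0.55 − 0.712)/0.0592 = -5.473, so Q = 3.37 × 10^-6.
With Q = [Cd²⁺]·[Sn²⁺]/[Sn⁴⁺] and the known concentrations, [Sn⁴⁺] in the denominator gives [Sn⁴⁺] = 0.01 M.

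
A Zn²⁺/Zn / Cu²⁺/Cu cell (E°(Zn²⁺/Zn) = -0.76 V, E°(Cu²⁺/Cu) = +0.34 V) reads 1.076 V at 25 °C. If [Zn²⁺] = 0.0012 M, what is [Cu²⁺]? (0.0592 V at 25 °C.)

1.9 × 10^-4 M

From the Nernst equation, log Q = n(E° − E)/0.0592 = 2(1.10 − 1.076)/0.0592 = 0.811, so Q = 6.47.
With Q = [Zn²⁺]/[Cu²⁺] and the known concentrations, [Cu²⁺] in the denominator gives [Cu²⁺] = 1.9 × 10^-4 M.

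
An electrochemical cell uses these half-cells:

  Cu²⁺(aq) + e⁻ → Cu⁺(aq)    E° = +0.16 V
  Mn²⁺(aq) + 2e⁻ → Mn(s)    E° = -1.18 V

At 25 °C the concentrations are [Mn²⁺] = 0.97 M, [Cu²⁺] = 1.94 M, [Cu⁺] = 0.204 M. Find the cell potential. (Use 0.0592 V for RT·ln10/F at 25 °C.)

The Cu²⁺/Cu⁺ couple has the higher reduction potential and acts as the cathode, so E°_cell = +0.16 − (-1.18) = 1.34 V.
Balancing electrons gives n = 2; the reaction quotient is Q = [Mn²⁺]·[Cu⁺]^2/[Cu²⁺]^2 = 0.0107.
At 25 °C, E = E° − (0.0592/n) log Q = 1.34 − (0.0592/2)(-1.970) = 1.340 + 0.058 = 1.398 V.

1.40 V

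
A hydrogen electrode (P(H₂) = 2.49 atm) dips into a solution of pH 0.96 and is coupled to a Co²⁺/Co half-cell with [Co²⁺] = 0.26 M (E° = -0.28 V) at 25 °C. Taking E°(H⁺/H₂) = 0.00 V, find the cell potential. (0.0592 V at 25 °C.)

The hydrogen couple is the cathode, so E°_cell = 0.28 V; n = 2.
[H⁺] = 10^(−0.96) = 0.11 M, and Q = [Co²⁺]·P(H₂) / [H⁺]^2 = 53.8.
E = E° − (0.0592/2) log Q = 0.28 − (0.0592/2)(1.731) = 0.229 V.

0.23 V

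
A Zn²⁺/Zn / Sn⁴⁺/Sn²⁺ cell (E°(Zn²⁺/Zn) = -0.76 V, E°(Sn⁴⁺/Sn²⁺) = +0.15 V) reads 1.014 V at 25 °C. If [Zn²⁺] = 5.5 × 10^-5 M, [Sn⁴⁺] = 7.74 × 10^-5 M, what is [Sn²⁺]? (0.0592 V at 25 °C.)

From the Nernst equation, log Q = n(E° − E)/0.0592 = 2(0.91 − 1.014)/0.0592 = -3.514, so Q = 3.07 × 10^-4.
With Q = [Zn²⁺]·[Sn²⁺]/[Sn⁴⁺] and the known concentrations, [Sn²⁺] in the numerator gives [Sn²⁺] = 4.3 × 10^-4 M.

4.3 × 10^-4 M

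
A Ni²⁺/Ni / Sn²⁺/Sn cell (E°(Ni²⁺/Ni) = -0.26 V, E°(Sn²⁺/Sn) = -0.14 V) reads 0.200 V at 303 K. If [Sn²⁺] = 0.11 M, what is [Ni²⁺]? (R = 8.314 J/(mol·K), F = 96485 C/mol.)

From the Nernst equation, ln Q = nF(E° − E)/RT = 2×96485×(0.12 − 0.200)/(8.314×303) = -6.128, so Q = 0.00218.
With Q = [Ni²⁺]/[Sn²⁺] and the known concentrations, [Ni²⁺] in the numerator gives [Ni²⁺] = 2.4 × 10^-4 M.

2.4 × 10^-4 M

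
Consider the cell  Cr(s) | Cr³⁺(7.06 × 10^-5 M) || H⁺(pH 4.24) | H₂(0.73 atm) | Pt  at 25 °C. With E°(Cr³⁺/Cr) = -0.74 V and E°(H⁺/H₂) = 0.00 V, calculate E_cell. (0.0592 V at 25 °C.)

0.57 V

The hydrogen couple is the cathode, so E°_cell = 0.74 V; n = 6.
[H⁺] = 10^(−4.24) = 5.8 × 10^-5 M, and Q = [Cr³⁺]^2·P(H₂)^3 / [H⁺]^6 = 5.34 × 10^16.
E = E° − (0.0592/6) log Q = 0.74 − (0.0592/6)(16.728) = 0.575 V.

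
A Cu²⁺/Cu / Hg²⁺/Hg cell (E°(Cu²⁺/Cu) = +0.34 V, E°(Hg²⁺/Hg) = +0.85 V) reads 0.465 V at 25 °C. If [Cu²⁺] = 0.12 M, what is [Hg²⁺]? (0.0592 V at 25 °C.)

From the Nernst equation, log Q = n(E° − E)/0.0592 = 2(0.51 − 0.465)/0.0592 = 1.520, so Q = 33.1.
With Q = [Cu²⁺]/[Hg²⁺] and the known concentrations, [Hg²⁺] in the denominator gives [Hg²⁺] = 0.0036 M.

0.0036 M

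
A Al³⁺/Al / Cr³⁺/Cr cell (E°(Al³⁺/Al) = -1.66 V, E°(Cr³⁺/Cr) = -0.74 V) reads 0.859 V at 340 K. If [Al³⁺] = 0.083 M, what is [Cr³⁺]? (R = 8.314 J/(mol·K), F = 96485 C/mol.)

From the Nernst equation, ln Q = nF(E° − E)/RT = 3×96485×(0.92 − 0.859)/(8.314×340) = 6.246, so Q = 516.
With Q = [Al³⁺]/[Cr³⁺] and the known concentrations, [Cr³⁺] in the denominator gives [Cr³⁺] = 1.6 × 10^-4 M.

1.6 × 10^-4 M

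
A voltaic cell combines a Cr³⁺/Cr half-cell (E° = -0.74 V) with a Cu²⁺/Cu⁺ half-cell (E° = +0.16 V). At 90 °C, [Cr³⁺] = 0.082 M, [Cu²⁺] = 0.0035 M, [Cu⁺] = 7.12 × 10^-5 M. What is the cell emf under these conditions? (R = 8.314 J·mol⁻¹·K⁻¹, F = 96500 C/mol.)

1.05 V

The Cu²⁺/Cu⁺ couple has the higher reduction potential and acts as the cathode, so E°_cell = +0.16 − (-0.74) = 0.90 V.
Balancing electrons gives n = 3; the reaction quotient is Q = [Cr³⁺]·[Cu⁺]^3/[Cu²⁺]^3 = 6.9 × 10^-7.
E = E° − (RT/nF) ln Q = 0.90 − (8.314×363)/(3×96500) × (-14.186) = 0.900 + 0.148 = 1.048 V.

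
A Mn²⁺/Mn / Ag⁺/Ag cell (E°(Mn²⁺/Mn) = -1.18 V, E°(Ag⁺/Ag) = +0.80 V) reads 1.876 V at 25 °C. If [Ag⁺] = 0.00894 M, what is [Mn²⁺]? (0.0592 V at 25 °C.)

0.26 M

From the Nernst equation, log Q = n(E° − E)/0.0592 = 2(1.98 − 1.876)/0.0592 = 3.514, so Q = 3260.
With Q = [Mn²⁺]/[Ag⁺]^2 and the known concentrations, [Mn²⁺] in the numerator gives [Mn²⁺] = 0.26 M.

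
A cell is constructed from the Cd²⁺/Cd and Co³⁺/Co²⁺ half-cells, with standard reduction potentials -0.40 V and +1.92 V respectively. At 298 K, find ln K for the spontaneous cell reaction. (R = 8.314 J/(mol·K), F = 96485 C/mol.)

ln K = 180.7

E°_cell = +1.92 − (-0.40) = 2.32 V, with n = 2 electrons transferred.
At equilibrium E = 0, so the Nernst equation gives ln K = nFE°/RT = (2)(96485)(2.32)/((8.314)(298)) = 180.70.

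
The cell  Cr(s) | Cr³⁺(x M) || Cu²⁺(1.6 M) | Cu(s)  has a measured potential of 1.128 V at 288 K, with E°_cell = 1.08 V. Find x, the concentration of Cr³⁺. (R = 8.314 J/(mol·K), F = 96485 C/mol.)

0.0061 M

From the Nernst equation, ln Q = nF(E° − E)/RT = 6×96485×(1.08 − 1.128)/(8.314×288) = -11.605, so Q = 9.12 × 10^-6.
With Q = [Cr³⁺]^2/[Cu²⁺]^3 and the known concentrations, [Cr³⁺]^2 in the numerator gives [Cr³⁺] = 0.0061 M.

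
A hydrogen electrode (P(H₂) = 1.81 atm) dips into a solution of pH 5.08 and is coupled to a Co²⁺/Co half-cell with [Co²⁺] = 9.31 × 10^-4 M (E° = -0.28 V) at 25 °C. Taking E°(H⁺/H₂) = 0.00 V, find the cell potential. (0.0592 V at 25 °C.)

0.061 V

The hydrogen couple is the cathode, so E°_cell = 0.28 V; n = 2.
[H⁺] = 10^(−5.08) = 8.3 × 10^-6 M, and Q = [Co²⁺]·P(H₂) / [H⁺]^2 = 2.44 × 10^7.
E = E° − (0.0592/2) log Q = 0.28 − (0.0592/2)(7.387) = 0.061 V.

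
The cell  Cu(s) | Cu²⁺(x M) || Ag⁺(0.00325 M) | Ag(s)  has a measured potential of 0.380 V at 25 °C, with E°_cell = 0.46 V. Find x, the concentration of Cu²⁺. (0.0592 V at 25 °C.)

0.0053 M

From the Nernst equation, log Q = n(E° − E)/0.0592 = 2(0.46 − 0.380)/0.0592 = 2.703, so Q = 504.
With Q = [Cu²⁺]/[Ag⁺]^2 and the known concentrations, [Cu²⁺] in the numerator gives [Cu²⁺] = 0.0053 M.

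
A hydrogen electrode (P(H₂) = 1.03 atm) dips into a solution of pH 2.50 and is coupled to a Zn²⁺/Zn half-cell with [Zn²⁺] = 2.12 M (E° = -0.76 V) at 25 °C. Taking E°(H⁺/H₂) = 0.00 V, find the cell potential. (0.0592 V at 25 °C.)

The hydrogen couple is the cathode, so E°_cell = 0.76 V; n = 2.
[H⁺] = 10^(−2.50) = 0.0032 M, and Q = [Zn²⁺]·P(H₂) / [H⁺]^2 = 2.18 × 10^5.
E = E° − (0.0592/2) log Q = 0.76 − (0.0592/2)(5.339) = 0.602 V.

0.60 V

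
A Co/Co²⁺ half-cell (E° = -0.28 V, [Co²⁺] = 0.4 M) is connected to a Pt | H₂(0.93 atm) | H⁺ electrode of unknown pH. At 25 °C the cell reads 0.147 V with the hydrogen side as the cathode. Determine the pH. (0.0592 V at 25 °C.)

E°_cell = 0.28 V and n = 2.
log Q = n(E° − E)/0.0592 = 2×(0.28 − 0.147)/0.0592 = 4.493.
With Q = [Co²⁺]·P(H₂) / [H⁺]^2, solving for [H⁺] gives log[H⁺] = -2.461, so pH = 2.46.

pH = 2.46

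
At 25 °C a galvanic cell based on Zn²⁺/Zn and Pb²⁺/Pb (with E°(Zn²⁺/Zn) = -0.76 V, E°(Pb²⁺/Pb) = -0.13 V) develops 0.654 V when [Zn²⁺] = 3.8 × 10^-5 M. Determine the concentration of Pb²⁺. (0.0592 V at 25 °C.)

2.5 × 10^-4 M

From the Nernst equation, log Q = n(E° − E)/0.0592 = 2(0.63 − 0.654)/0.0592 = -0.811, so Q = 0.155.
With Q = [Zn²⁺]/[Pb²⁺] and the known concentrations, [Pb²⁺] in the denominator gives [Pb²⁺] = 2.5 × 10^-4 M.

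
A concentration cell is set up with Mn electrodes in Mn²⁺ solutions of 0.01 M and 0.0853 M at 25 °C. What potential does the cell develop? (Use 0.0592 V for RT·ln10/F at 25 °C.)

0.028 V

Both half-cells are Mn²⁺/Mn, so E°_cell = 0. The concentrated side is the cathode; the cell reaction moves Mn²⁺ from high to low concentration with n = 2.
Q = [Mn²⁺]_dilute/[Mn²⁺]_conc = 0.01/0.0853 = 0.117.
E = 0 − (0.0592/2) log Q = −(0.0592/2)(-0.931) = 0.0276 V.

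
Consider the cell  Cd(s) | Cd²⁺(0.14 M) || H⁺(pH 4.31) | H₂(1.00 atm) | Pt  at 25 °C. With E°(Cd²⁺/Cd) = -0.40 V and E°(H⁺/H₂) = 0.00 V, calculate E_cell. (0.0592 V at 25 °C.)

The hydrogen couple is the cathode, so E°_cell = 0.40 V; n = 2.
[H⁺] = 10^(−4.31) = 4.9 × 10^-5 M, and Q = [Cd²⁺]·P(H₂) / [H⁺]^2 = 5.84 × 10^7.
E = E° − (0.0592/2) log Q = 0.40 − (0.0592/2)(7.766) = 0.170 V.

0.17 V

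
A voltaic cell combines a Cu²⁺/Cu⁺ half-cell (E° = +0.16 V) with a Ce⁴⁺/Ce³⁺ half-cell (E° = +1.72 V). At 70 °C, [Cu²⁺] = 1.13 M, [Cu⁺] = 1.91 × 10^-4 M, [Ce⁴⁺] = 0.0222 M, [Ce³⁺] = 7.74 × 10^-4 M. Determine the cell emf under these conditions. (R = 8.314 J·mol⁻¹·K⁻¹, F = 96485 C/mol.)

The Ce⁴⁺/Ce³⁺ couple has the higher reduction potential and acts as the cathode, so E°_cell = +1.72 − (+0.16) = 1.56 V.
Balancing electrons gives n = 1; the reaction quotient is Q = [Cu²⁺]·[Ce³⁺]/([Cu⁺]·[Ce⁴⁺]) = 206.
E = E° − (RT/nF) ln Q = 1.56 − (8.314×343)/(1×96485) × (5.329) = 1.560 − 0.158 = 1.402 V.

1.40 V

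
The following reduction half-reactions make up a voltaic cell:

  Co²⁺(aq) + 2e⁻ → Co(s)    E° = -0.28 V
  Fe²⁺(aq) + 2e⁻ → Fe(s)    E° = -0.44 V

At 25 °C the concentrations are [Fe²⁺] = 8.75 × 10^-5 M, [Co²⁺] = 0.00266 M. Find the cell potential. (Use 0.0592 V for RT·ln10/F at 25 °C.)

0.204 V

The Co²⁺/Co couple has the higher reduction potential and acts as the cathode, so E°_cell = -0.28 − (-0.44) = 0.16 V.
Balancing electrons gives n = 2; the reaction quotient is Q = [Fe²⁺]/[Co²⁺] = 0.0329.
At 25 °C, E = E° − (0.0592/n) log Q = 0.16 − (0.0592/2)(-1.483) = 0.160 + 0.044 = 0.204 V.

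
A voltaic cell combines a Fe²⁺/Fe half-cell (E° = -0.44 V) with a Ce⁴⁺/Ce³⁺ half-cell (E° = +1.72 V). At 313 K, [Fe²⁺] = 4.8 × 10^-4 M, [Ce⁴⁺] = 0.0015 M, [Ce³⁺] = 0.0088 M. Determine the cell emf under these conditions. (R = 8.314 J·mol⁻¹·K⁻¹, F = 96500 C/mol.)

2.22 V

The Ce⁴⁺/Ce³⁺ couple has the higher reduction potential and acts as the cathode, so E°_cell = +1.72 − (-0.44) = 2.16 V.
Balancing electrons gives n = 2; the reaction quotient is Q = [Fe²⁺]·[Ce³⁺]^2/[Ce⁴⁺]^2 = 0.0165.
E = E° − (RT/nF) ln Q = 2.16 − (8.314×313)/(2×96500) × (-4.103) = 2.160 + 0.055 = 2.215 V.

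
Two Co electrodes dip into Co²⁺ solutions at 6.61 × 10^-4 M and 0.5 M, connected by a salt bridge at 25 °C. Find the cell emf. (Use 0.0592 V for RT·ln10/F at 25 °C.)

0.085 V

Both half-cells are Co²⁺/Co, so E°_cell = 0. The concentrated side is the cathode; the cell reaction moves Co²⁺ from high to low concentration with n = 2.
Q = [Co²⁺]_dilute/[Co²⁺]_conc = 6.61 × 10^-4/0.5 = 0.00132.
E = 0 − (0.0592/2) log Q = −(0.0592/2)(-2.879) = 0.0852 V.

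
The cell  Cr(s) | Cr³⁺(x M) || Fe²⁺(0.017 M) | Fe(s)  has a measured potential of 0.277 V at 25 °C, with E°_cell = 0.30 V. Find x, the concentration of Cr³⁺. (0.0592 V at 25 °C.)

0.032 M

From the Nernst equation, log Q = n(E° − E)/0.0592 = 6(0.30 − 0.277)/0.0592 = 2.331, so Q = 214.
With Q = [Cr³⁺]^2/[Fe²⁺]^3 and the known concentrations, [Cr³⁺]^2 in the numerator gives [Cr³⁺] = 0.032 M.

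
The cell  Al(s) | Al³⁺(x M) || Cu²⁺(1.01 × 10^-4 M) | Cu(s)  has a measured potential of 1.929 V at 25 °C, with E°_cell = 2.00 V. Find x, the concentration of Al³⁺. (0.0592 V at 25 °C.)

0.004 M

From the Nernst equation, log Q = n(E° − E)/0.0592 = 6(2.00 − 1.929)/0.0592 = 7.196, so Q = 1.57 × 10^7.
With Q = [Al³⁺]^2/[Cu²⁺]^3 and the known concentrations, [Al³⁺]^2 in the numerator gives [Al³⁺] = 0.004 M.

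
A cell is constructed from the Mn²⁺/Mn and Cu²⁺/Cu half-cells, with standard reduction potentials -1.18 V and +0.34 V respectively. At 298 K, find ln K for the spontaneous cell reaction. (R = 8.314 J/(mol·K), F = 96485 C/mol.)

E°_cell = +0.34 − (-1.18) = 1.52 V, with n = 2 electrons transferred.
At equilibrium E = 0, so the Nernst equation gives ln K = nFE°/RT = (2)(96485)(1.52)/((8.314)(298)) = 118.39.

ln K = 118.4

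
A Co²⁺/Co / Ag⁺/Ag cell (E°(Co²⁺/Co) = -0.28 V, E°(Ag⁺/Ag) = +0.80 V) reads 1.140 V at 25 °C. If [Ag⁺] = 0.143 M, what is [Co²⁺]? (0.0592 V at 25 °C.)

From the Nernst equation, log Q = n(E° − E)/0.0592 = 2(1.08 − 1.140)/0.0592 = -2.027, so Q = 0.00940.
With Q = [Co²⁺]/[Ag⁺]^2 and the known concentrations, [Co²⁺] in the numerator gives [Co²⁺] = 1.9 × 10^-4 M.

1.9 × 10^-4 M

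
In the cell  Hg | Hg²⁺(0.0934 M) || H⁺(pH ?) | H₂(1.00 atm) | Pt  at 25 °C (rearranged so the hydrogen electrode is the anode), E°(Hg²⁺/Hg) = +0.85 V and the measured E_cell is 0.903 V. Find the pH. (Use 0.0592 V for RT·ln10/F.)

E°_cell = 0.85 V and n = 2.
log Q = n(E° − E)/0.0592 = 2×(0.85 − 0.903)/0.0592 = -1.791.
With Q = [H⁺]^2 / ([Hg²⁺]·P(H₂)), solving for [H⁺] gives log[H⁺] = -1.410, so pH = 1.41.

pH = 1.41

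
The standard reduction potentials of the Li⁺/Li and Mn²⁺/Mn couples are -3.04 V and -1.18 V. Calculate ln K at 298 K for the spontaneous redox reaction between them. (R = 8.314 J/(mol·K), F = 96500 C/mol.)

E°_cell = -1.18 − (-3.04) = 1.86 V, with n = 2 electrons transferred.
At equilibrium E = 0, so the Nernst equation gives ln K = nFE°/RT = (2)(96500)(1.86)/((8.314)(298)) = 144.89.

ln K = 144.9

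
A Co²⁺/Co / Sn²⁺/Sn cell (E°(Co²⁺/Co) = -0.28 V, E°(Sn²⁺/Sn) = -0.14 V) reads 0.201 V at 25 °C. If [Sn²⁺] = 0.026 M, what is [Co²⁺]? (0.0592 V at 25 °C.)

2.3 × 10^-4 M

From the Nernst equation, log Q = n(E° − E)/0.0592 = 2(0.14 − 0.201)/0.0592 = -2.061, so Q = 0.00869.
With Q = [Co²⁺]/[Sn²⁺] and the known concentrations, [Co²⁺] in the numerator gives [Co²⁺] = 2.3 × 10^-4 M.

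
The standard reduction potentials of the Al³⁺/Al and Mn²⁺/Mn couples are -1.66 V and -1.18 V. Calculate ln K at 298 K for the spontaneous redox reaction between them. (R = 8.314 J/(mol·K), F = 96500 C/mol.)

E°_cell = -1.18 − (-1.66) = 0.48 V, with n = 6 electrons transferred.
At equilibrium E = 0, so the Nernst equation gives ln K = nFE°/RT = (6)(96500)(0.48)/((8.314)(298)) = 112.17.

ln K = 112.2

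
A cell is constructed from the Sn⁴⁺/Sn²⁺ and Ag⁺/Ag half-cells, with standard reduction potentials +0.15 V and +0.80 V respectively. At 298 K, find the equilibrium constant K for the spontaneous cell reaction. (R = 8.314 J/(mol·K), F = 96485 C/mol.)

9.7 × 10^21

E°_cell = +0.80 − (+0.15) = 0.65 V, with n = 2 electrons transferred.
At equilibrium E = 0, so the Nernst equation gives ln K = nFE°/RT = (2)(96485)(0.65)/((8.314)(298)) = 50.63.
K = e^50.63 = 9.7 × 10^21.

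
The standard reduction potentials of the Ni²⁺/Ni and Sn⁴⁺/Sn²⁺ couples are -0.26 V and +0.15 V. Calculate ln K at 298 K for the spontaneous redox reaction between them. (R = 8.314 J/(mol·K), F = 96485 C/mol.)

ln K = 31.9

E°_cell = +0.15 − (-0.26) = 0.41 V, with n = 2 electrons transferred.
At equilibrium E = 0, so the Nernst equation gives ln K = nFE°/RT = (2)(96485)(0.41)/((8.314)(298)) = 31.93.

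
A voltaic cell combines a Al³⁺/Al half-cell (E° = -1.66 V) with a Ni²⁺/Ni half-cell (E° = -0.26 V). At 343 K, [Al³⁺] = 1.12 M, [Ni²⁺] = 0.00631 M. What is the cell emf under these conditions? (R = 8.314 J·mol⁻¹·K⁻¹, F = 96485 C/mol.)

1.32 V

The Ni²⁺/Ni couple has the higher reduction potential and acts as the cathode, so E°_cell = -0.26 − (-1.66) = 1.40 V.
Balancing electrons gives n = 6; the reaction quotient is Q = [Al³⁺]^2/[Ni²⁺]^3 = 4.99 × 10^6.
E = E° − (RT/nF) ln Q = 1.40 − (8.314×343)/(6×96485) × (15.424) = 1.400 − 0.076 = 1.324 V.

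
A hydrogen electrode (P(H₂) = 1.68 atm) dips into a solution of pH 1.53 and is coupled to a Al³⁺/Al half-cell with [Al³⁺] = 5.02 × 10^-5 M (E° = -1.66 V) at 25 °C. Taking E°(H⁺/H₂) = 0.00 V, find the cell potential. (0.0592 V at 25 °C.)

1.65 V

The hydrogen couple is the cathode, so E°_cell = 1.66 V; n = 6.
[H⁺] = 10^(−1.53) = 0.030 M, and Q = [Al³⁺]^2·P(H₂)^3 / [H⁺]^6 = 18.1.
E = E° − (0.0592/6) log Q = 1.66 − (0.0592/6)(1.257) = 1.648 V.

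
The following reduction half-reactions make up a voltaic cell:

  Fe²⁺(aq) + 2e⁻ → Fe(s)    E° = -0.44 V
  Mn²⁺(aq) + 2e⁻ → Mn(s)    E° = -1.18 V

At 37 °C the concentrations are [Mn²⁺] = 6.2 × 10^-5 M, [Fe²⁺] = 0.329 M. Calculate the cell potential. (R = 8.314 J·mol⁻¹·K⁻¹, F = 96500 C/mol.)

0.855 V

The Fe²⁺/Fe couple has the higher reduction potential and acts as the cathode, so E°_cell = -0.44 − (-1.18) = 0.74 V.
Balancing electrons gives n = 2; the reaction quotient is Q = [Mn²⁺]/[Fe²⁺] = 1.88 × 10^-4.
E = E° − (RT/nF) ln Q = 0.74 − (8.314×310)/(2×96500) × (-8.577) = 0.740 + 0.115 = 0.855 V.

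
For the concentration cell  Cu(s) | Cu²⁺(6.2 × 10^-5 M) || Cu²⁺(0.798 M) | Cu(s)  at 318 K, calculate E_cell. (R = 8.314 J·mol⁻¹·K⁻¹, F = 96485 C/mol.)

0.13 V

Both half-cells are Cu²⁺/Cu, so E°_cell = 0. The concentrated side is the cathode; the cell reaction moves Cu²⁺ from high to low concentration with n = 2.
Q = [Cu²⁺]_dilute/[Cu²⁺]_conc = 6.2 × 10^-5/0.798 = 7.77 × 10^-5.
E = 0 − (RT/nF) ln Q = −((8.314×318)/(2×96485))(-9.463) = 0.1297 V.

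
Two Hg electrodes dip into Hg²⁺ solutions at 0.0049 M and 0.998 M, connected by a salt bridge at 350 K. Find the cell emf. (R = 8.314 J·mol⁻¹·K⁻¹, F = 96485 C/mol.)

Both half-cells are Hg²⁺/Hg, so E°_cell = 0. The concentrated side is the cathode; the cell reaction moves Hg²⁺ from high to low concentration with n = 2.
Q = [Hg²⁺]_dilute/[Hg²⁺]_conc = 0.0049/0.998 = 0.00491.
E = 0 − (RT/nF) ln Q = −((8.314×350)/(2×96485))(-5.317) = 0.0802 V.

0.080 V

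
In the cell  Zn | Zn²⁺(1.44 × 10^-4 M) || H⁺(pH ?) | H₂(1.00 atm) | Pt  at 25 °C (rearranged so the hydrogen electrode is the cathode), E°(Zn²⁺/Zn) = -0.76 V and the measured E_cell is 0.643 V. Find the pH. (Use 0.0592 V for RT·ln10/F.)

E°_cell = 0.76 V and n = 2.
log Q = n(E° − E)/0.0592 = 2×(0.76 − 0.643)/0.0592 = 3.953.
With Q = [Zn²⁺]·P(H₂) / [H⁺]^2, solving for [H⁺] gives log[H⁺] = -3.897, so pH = 3.90.

pH = 3.90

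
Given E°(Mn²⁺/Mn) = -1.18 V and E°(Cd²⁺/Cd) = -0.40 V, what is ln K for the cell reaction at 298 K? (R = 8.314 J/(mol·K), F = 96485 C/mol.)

ln K = 60.8

E°_cell = -0.40 − (-1.18) = 0.78 V, with n = 2 electrons transferred.
At equilibrium E = 0, so the Nernst equation gives ln K = nFE°/RT = (2)(96485)(0.78)/((8.314)(298)) = 60.75.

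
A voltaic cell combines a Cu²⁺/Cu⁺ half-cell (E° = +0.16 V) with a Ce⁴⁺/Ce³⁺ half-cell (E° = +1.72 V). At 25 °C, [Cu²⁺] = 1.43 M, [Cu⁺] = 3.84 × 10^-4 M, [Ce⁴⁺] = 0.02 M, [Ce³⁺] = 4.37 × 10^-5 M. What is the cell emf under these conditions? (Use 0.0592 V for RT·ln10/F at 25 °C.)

1.51 V

The Ce⁴⁺/Ce³⁺ couple has the higher reduction potential and acts as the cathode, so E°_cell = +1.72 − (+0.16) = 1.56 V.
Balancing electrons gives n = 1; the reaction quotient is Q = [Cu²⁺]·[Ce³⁺]/([Cu⁺]·[Ce⁴⁺]) = 8.14.
At 25 °C, E = E° − (0.0592/n) log Q = 1.56 − (0.0592/1)(0.910) = 1.560 − 0.054 = 1.506 V.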